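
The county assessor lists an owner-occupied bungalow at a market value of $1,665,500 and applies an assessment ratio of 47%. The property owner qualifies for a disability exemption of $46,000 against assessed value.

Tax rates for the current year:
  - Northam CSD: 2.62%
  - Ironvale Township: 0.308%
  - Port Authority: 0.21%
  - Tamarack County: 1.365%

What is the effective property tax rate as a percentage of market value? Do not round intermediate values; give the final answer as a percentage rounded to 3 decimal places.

1.992%

Assessed value = $1,665,500 × 0.47 = $782,785
Taxable value = $782,785 − $46,000 = $736,785
Northam CSD: $736,785 × 0.0262 = $19,303.767
Ironvale Township: $736,785 × 0.00308 = $2,269.2978
Port Authority: $736,785 × 0.0021 = $1,547.2485
Tamarack County: $736,785 × 0.01365 = $10,057.11525
Total tax = $33,177.42855
Effective rate = $33,177.42855 ÷ $1,665,500 = 1.992% of market value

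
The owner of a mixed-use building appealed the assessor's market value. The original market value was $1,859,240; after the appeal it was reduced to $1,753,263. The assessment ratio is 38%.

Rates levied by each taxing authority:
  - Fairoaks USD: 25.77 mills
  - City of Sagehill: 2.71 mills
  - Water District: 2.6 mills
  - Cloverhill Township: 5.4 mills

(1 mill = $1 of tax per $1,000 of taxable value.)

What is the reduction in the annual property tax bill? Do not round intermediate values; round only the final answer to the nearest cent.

Old assessed value = $1,859,240 × 0.38 = $706,511.2
New assessed value = $1,753,263 × 0.38 = $666,239.94
Combined rate = 0.02577 + 0.00271 + 0.0026 + 0.0054 = 0.03648
Old tax = $706,511.2 × 0.03648 = $25,773.528576
New tax = $666,239.94 × 0.03648 = $24,304.4330112
Reduction = $25,773.528576 − $24,304.4330112 = $1,469.0955648

$1,469.10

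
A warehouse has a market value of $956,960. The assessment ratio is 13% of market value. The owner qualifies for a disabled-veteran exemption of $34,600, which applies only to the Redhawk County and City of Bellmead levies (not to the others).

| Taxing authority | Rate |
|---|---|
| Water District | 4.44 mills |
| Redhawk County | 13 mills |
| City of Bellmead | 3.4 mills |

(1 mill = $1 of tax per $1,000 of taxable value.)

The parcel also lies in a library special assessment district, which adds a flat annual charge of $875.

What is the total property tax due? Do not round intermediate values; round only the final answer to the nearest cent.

$2,900.16

Assessed value = $956,960 × 0.13 = $124,404.8
Water District: $124,404.8 × 0.00444 = $552.357312
Redhawk County: ($124,404.8 − $34,600) × 0.013 = $89,804.8 × 0.013 = $1,167.4624
City of Bellmead: ($124,404.8 − $34,600) × 0.0034 = $89,804.8 × 0.0034 = $305.33632
Levies subtotal = $2,025.156032
Total = $2,025.156032 + $875 = $2,900.156032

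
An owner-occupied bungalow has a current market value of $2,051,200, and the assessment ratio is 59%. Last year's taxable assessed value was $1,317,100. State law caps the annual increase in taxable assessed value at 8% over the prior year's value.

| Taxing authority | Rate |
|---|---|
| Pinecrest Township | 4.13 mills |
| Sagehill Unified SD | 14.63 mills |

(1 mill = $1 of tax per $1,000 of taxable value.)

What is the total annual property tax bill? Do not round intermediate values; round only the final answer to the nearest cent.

Uncapped assessed value = $2,051,200 × 0.59 = $1,210,208
Cap limit = $1,317,100 × 1.08 = $1,422,468
Taxable assessed value = min($1,210,208, $1,422,468) = $1,210,208 (cap does not bind)
Pinecrest Township: $1,210,208 × 0.00413 = $4,998.15904
Sagehill Unified SD: $1,210,208 × 0.01463 = $17,705.34304
Total = $22,703.50208

$22,703.50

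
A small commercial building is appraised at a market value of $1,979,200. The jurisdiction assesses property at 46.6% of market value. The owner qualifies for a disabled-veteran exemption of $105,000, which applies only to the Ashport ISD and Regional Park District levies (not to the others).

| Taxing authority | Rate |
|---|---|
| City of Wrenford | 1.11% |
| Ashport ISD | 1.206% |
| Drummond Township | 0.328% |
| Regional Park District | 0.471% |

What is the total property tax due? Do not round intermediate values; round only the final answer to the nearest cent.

$26,969.02

Assessed value = $1,979,200 × 0.466 = $922,307.2
City of Wrenford: $922,307.2 × 0.0111 = $10,237.60992
Ashport ISD: ($922,307.2 − $105,000) × 0.01206 = $817,307.2 × 0.01206 = $9,856.724832
Drummond Township: $922,307.2 × 0.00328 = $3,025.167616
Regional Park District: ($922,307.2 − $105,000) × 0.00471 = $817,307.2 × 0.00471 = $3,849.516912
Total = $26,969.01928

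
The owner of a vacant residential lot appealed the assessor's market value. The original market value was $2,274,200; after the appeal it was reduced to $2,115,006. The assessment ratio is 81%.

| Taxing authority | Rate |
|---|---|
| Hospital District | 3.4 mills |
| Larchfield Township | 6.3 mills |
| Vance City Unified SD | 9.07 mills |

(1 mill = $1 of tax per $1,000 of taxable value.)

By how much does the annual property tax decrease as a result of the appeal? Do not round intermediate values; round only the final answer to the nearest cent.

Old assessed value = $2,274,200 × 0.81 = $1,842,102
New assessed value = $2,115,006 × 0.81 = $1,713,154.86
Combined rate = 0.0034 + 0.0063 + 0.00907 = 0.01877
Old tax = $1,842,102 × 0.01877 = $34,576.25454
New tax = $1,713,154.86 × 0.01877 = $32,155.9167222
Reduction = $34,576.25454 − $32,155.9167222 = $2,420.3378178

$2,420.34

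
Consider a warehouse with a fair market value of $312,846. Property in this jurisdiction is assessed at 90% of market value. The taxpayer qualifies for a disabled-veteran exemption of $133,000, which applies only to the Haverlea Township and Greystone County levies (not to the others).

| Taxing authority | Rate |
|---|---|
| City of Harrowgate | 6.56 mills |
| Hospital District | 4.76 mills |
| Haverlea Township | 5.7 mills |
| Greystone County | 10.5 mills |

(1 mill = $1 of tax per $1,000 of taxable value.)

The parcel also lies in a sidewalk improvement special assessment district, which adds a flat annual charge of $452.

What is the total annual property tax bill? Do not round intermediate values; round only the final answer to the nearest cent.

$6,045.97

Assessed value = $312,846 × 0.9 = $281,561.4
City of Harrowgate: $281,561.4 × 0.00656 = $1,847.042784
Hospital District: $281,561.4 × 0.00476 = $1,340.232264
Haverlea Township: ($281,561.4 − $133,000) × 0.0057 = $148,561.4 × 0.0057 = $846.79998
Greystone County: ($281,561.4 − $133,000) × 0.0105 = $148,561.4 × 0.0105 = $1,559.8947
Levies subtotal = $5,593.969728
Total = $5,593.969728 + $452 = $6,045.969728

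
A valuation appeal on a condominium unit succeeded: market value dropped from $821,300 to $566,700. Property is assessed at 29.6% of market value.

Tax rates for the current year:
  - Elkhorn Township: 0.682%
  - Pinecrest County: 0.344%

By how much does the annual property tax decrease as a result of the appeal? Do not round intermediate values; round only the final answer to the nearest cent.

$773.21

Old assessed value = $821,300 × 0.296 = $243,104.8
New assessed value = $566,700 × 0.296 = $167,743.2
Combined rate = 0.00682 + 0.00344 = 0.01026
Old tax = $243,104.8 × 0.01026 = $2,494.255248
New tax = $167,743.2 × 0.01026 = $1,721.045232
Reduction = $2,494.255248 − $1,721.045232 = $773.210016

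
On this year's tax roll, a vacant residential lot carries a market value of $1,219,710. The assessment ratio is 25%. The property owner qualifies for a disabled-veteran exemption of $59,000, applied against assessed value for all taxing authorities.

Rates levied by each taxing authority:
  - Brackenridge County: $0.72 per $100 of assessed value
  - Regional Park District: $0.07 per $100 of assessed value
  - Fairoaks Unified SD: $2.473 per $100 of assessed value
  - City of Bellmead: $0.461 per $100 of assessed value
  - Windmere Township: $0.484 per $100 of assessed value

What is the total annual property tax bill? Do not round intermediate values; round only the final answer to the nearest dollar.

Assessed value = $1,219,710 × 0.25 = $304,927.5
Taxable value = $304,927.5 − $59,000 = $245,927.5
Brackenridge County: $245,927.5 × 0.0072 = $1,770.678
Regional Park District: $245,927.5 × 0.0007 = $172.14925
Fairoaks Unified SD: $245,927.5 × 0.02473 = $6,081.787075
City of Bellmead: $245,927.5 × 0.00461 = $1,133.725775
Windmere Township: $245,927.5 × 0.00484 = $1,190.2891
Total = $1,770.678 + $172.14925 + $6,081.787075 + $1,133.725775 + $1,190.2891 = $10,348.6292

$10,349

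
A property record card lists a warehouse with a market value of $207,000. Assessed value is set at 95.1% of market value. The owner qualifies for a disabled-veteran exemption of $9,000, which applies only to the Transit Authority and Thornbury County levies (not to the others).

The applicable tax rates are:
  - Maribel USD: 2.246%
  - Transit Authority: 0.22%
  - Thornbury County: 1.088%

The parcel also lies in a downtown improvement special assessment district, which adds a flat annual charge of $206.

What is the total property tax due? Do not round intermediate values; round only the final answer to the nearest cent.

Assessed value = $207,000 × 0.951 = $196,857
Maribel USD: $196,857 × 0.02246 = $4,421.40822
Transit Authority: ($196,857 − $9,000) × 0.0022 = $187,857 × 0.0022 = $413.2854
Thornbury County: ($196,857 − $9,000) × 0.01088 = $187,857 × 0.01088 = $2,043.88416
Levies subtotal = $6,878.57778
Total = $6,878.57778 + $206 = $7,084.57778

$7,084.58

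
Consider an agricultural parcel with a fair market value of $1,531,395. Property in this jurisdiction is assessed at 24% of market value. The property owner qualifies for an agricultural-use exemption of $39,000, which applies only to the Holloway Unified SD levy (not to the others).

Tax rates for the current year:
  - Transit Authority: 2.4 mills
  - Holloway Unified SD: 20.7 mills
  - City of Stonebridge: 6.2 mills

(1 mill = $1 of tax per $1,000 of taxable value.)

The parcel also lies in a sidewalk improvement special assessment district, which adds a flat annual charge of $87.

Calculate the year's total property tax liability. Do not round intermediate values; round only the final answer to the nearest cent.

$10,048.47

Assessed value = $1,531,395 × 0.24 = $367,534.8
Transit Authority: $367,534.8 × 0.0024 = $882.08352
Holloway Unified SD: ($367,534.8 − $39,000) × 0.0207 = $328,534.8 × 0.0207 = $6,800.67036
City of Stonebridge: $367,534.8 × 0.0062 = $2,278.71576
Levies subtotal = $9,961.46964
Total = $9,961.46964 + $87 = $10,048.46964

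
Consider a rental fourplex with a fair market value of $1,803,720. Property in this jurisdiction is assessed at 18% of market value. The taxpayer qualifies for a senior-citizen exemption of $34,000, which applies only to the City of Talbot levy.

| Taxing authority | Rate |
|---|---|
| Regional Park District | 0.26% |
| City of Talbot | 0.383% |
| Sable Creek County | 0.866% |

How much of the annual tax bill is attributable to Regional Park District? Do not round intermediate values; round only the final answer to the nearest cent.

$844.14

Assessed value = $1,803,720 × 0.18 = $324,669.6
Regional Park District taxable value = $324,669.6 (exemption does not apply)
Regional Park District levy = $324,669.6 × 0.0026 = $844.14096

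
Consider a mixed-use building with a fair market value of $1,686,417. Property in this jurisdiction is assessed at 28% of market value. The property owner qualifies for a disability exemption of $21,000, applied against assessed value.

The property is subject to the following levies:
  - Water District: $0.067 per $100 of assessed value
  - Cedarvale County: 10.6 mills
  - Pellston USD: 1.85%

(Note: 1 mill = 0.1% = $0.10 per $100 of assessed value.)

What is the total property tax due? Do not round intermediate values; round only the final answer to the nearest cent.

$13,432.13

Assessed value = $1,686,417 × 0.28 = $472,196.76
Taxable value = $472,196.76 − $21,000 = $451,196.76
Water District: $451,196.76 × 0.00067 = $302.3018292
Cedarvale County: $451,196.76 × 0.0106 = $4,782.685656
Pellston USD: $451,196.76 × 0.0185 = $8,347.14006
Total = $13,432.1275452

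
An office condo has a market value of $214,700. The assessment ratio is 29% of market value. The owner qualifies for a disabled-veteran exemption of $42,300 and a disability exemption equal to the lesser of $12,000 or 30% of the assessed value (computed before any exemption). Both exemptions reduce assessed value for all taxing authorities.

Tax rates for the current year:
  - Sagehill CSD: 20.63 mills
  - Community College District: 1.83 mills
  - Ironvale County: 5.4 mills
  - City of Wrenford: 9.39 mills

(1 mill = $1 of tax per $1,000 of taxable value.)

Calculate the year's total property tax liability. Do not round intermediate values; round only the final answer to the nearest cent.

$296.62

Assessed value = $214,700 × 0.29 = $62,263
Disability exemption = min($12,000, 30% × $62,263) = min($12,000, $18,678.9) = $12,000 (dollar cap binds)
Taxable value = $62,263 − $42,300 − $12,000 = $7,963
Sagehill CSD: $7,963 × 0.02063 = $164.27669
Community College District: $7,963 × 0.00183 = $14.57229
Ironvale County: $7,963 × 0.0054 = $43.0002
City of Wrenford: $7,963 × 0.00939 = $74.77257
Total = $296.62175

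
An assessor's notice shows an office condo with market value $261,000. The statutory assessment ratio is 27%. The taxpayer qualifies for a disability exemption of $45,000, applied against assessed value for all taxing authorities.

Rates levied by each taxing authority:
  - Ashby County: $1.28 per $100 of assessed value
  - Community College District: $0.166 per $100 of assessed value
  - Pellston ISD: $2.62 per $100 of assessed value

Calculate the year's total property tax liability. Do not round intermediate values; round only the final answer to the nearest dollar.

$1,036

Assessed value = $261,000 × 0.27 = $70,470
Taxable value = $70,470 − $45,000 = $25,470
Ashby County: $25,470 × 0.0128 = $326.016
Community College District: $25,470 × 0.00166 = $42.2802
Pellston ISD: $25,470 × 0.0262 = $667.314
Total = $326.016 + $42.2802 + $667.314 = $1,035.6102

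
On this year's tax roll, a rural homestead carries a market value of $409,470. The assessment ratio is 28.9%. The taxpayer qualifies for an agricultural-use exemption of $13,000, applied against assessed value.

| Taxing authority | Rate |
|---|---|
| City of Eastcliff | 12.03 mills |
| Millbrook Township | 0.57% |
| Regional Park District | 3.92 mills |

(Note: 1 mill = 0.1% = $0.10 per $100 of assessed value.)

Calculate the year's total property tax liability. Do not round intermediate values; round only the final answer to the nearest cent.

Assessed value = $409,470 × 0.289 = $118,336.83
Taxable value = $118,336.83 − $13,000 = $105,336.83
City of Eastcliff: $105,336.83 × 0.01203 = $1,267.2020649
Millbrook Township: $105,336.83 × 0.0057 = $600.419931
Regional Park District: $105,336.83 × 0.00392 = $412.9203736
Total = $2,280.5423695

$2,280.54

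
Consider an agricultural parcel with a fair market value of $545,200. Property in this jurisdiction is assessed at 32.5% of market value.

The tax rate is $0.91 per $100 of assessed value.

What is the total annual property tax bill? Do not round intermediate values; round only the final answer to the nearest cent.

$1,612.43

Assessed value = $545,200 × 0.325 = $177,190
Tax = $177,190 × 0.0091 = $1,612.429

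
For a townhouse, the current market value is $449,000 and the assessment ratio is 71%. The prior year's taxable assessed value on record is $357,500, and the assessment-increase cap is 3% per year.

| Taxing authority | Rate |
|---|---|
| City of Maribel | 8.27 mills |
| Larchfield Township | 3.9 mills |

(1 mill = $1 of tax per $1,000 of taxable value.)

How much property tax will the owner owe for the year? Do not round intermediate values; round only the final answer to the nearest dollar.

Uncapped assessed value = $449,000 × 0.71 = $318,790
Cap limit = $357,500 × 1.03 = $368,225
Taxable assessed value = min($318,790, $368,225) = $318,790 (cap does not bind)
City of Maribel: $318,790 × 0.00827 = $2,636.3933
Larchfield Township: $318,790 × 0.0039 = $1,243.281
Total = $3,879.6743

$3,880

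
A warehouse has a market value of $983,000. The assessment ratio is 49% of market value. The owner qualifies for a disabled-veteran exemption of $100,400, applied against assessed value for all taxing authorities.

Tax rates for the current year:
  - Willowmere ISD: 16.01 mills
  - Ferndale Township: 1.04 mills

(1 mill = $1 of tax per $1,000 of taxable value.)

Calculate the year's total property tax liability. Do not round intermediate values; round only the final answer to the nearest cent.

$6,500.65

Assessed value = $983,000 × 0.49 = $481,670
Taxable value = $481,670 − $100,400 = $381,270
Willowmere ISD: $381,270 × 0.01601 = $6,104.1327
Ferndale Township: $381,270 × 0.00104 = $396.5208
Total = $6,104.1327 + $396.5208 = $6,500.6535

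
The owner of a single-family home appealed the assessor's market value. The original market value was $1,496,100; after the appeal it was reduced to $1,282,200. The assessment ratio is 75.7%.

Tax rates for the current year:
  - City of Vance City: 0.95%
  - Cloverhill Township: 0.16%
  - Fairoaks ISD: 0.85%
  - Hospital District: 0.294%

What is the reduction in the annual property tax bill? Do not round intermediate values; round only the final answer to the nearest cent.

$3,649.73

Old assessed value = $1,496,100 × 0.757 = $1,132,547.7
New assessed value = $1,282,200 × 0.757 = $970,625.4
Combined rate = 0.0095 + 0.0016 + 0.0085 + 0.00294 = 0.02254
Old tax = $1,132,547.7 × 0.02254 = $25,527.625158
New tax = $970,625.4 × 0.02254 = $21,877.896516
Reduction = $25,527.625158 − $21,877.896516 = $3,649.728642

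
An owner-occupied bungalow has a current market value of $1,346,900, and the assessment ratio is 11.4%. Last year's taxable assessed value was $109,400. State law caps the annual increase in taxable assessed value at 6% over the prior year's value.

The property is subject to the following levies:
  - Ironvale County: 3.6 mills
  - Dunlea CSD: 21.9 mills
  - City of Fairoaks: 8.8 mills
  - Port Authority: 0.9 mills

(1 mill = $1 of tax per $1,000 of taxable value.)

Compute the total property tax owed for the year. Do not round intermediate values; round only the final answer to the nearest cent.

Uncapped assessed value = $1,346,900 × 0.114 = $153,546.6
Cap limit = $109,400 × 1.06 = $115,964
Taxable assessed value = min($153,546.6, $115,964) = $115,964 (cap binds)
Ironvale County: $115,964 × 0.0036 = $417.4704
Dunlea CSD: $115,964 × 0.0219 = $2,539.6116
City of Fairoaks: $115,964 × 0.0088 = $1,020.4832
Port Authority: $115,964 × 0.0009 = $104.3676
Total = $4,081.9328

$4,081.93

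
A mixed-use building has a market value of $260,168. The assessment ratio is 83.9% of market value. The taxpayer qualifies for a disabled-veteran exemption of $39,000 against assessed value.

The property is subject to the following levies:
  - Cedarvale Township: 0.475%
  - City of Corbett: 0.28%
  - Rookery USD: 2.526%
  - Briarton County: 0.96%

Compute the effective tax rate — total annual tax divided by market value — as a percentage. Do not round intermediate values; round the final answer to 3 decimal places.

Assessed value = $260,168 × 0.839 = $218,280.952
Taxable value = $218,280.952 − $39,000 = $179,280.952
Cedarvale Township: $179,280.952 × 0.00475 = $851.584522
City of Corbett: $179,280.952 × 0.0028 = $501.9866656
Rookery USD: $179,280.952 × 0.02526 = $4,528.63684752
Briarton County: $179,280.952 × 0.0096 = $1,721.0971392
Total tax = $7,603.30517432
Effective rate = $7,603.30517432 ÷ $260,168 = 2.922% of market value

2.922%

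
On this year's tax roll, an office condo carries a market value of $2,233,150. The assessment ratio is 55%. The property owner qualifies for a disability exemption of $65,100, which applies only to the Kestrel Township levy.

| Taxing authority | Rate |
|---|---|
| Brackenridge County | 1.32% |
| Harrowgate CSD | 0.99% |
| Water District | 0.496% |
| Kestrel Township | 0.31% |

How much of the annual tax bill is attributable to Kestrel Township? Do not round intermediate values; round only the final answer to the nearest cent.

$3,605.71

Assessed value = $2,233,150 × 0.55 = $1,228,232.5
Kestrel Township taxable value = $1,228,232.5 − $65,100 = $1,163,132.5
Kestrel Township levy = $1,163,132.5 × 0.0031 = $3,605.71075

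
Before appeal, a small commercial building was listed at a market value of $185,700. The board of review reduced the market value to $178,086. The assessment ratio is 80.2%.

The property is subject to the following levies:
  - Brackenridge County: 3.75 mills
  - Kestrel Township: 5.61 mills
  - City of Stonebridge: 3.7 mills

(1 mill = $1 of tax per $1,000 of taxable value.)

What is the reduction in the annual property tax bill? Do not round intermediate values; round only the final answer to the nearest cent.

$79.75

Old assessed value = $185,700 × 0.802 = $148,931.4
New assessed value = $178,086 × 0.802 = $142,824.972
Combined rate = 0.00375 + 0.00561 + 0.0037 = 0.01306
Old tax = $148,931.4 × 0.01306 = $1,945.044084
New tax = $142,824.972 × 0.01306 = $1,865.29413432
Reduction = $1,945.044084 − $1,865.29413432 = $79.74994968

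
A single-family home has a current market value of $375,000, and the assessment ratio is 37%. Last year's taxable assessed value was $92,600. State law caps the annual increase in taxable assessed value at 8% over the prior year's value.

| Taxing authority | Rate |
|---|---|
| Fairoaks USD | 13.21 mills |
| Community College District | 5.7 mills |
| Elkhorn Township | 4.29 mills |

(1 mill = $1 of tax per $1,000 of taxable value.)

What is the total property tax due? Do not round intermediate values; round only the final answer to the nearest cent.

$2,320.19

Uncapped assessed value = $375,000 × 0.37 = $138,750
Cap limit = $92,600 × 1.08 = $100,008
Taxable assessed value = min($138,750, $100,008) = $100,008 (cap binds)
Fairoaks USD: $100,008 × 0.01321 = $1,321.10568
Community College District: $100,008 × 0.0057 = $570.0456
Elkhorn Township: $100,008 × 0.00429 = $429.03432
Total = $2,320.1856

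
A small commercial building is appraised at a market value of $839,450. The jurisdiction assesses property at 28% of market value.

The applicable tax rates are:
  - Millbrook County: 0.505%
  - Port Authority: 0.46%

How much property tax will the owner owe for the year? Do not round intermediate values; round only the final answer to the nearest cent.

$2,268.19

Assessed value = $839,450 × 0.28 = $235,046
Millbrook County: $235,046 × 0.00505 = $1,186.9823
Port Authority: $235,046 × 0.0046 = $1,081.2116
Total = $1,186.9823 + $1,081.2116 = $2,268.1939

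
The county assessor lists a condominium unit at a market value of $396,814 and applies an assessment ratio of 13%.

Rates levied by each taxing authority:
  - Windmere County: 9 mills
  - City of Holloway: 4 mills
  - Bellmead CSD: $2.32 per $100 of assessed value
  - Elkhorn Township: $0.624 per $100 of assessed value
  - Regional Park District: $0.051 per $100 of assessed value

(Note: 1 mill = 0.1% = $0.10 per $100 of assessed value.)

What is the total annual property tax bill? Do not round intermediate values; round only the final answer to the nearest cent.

$2,215.61

Assessed value = $396,814 × 0.13 = $51,585.82
Windmere County: $51,585.82 × 0.009 = $464.27238
City of Holloway: $51,585.82 × 0.004 = $206.34328
Bellmead CSD: $51,585.82 × 0.0232 = $1,196.791024
Elkhorn Township: $51,585.82 × 0.00624 = $321.8955168
Regional Park District: $51,585.82 × 0.00051 = $26.3087682
Total = $2,215.610969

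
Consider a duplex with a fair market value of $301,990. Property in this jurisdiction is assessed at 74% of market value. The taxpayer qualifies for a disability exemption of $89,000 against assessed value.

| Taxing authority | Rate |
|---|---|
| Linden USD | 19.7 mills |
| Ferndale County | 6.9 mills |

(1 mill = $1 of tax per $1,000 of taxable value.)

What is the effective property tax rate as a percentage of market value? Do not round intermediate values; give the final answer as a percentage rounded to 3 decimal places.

1.184%

Assessed value = $301,990 × 0.74 = $223,472.6
Taxable value = $223,472.6 − $89,000 = $134,472.6
Linden USD: $134,472.6 × 0.0197 = $2,649.11022
Ferndale County: $134,472.6 × 0.0069 = $927.86094
Total tax = $3,576.97116
Effective rate = $3,576.97116 ÷ $301,990 = 1.184% of market value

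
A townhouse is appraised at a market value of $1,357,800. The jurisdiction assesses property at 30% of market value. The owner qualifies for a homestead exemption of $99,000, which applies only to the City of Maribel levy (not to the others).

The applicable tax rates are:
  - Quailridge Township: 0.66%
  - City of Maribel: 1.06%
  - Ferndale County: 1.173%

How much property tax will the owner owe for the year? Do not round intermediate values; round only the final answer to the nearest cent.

$10,734.95

Assessed value = $1,357,800 × 0.3 = $407,340
Quailridge Township: $407,340 × 0.0066 = $2,688.444
City of Maribel: ($407,340 − $99,000) × 0.0106 = $308,340 × 0.0106 = $3,268.404
Ferndale County: $407,340 × 0.01173 = $4,778.0982
Total = $10,734.9462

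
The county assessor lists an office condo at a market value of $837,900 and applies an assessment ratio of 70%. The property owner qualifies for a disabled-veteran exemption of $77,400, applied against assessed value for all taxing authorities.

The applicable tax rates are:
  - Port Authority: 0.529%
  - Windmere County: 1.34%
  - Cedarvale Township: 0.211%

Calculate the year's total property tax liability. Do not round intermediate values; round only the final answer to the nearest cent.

Assessed value = $837,900 × 0.7 = $586,530
Taxable value = $586,530 − $77,400 = $509,130
Port Authority: $509,130 × 0.00529 = $2,693.2977
Windmere County: $509,130 × 0.0134 = $6,822.342
Cedarvale Township: $509,130 × 0.00211 = $1,074.2643
Total = $2,693.2977 + $6,822.342 + $1,074.2643 = $10,589.904

$10,589.90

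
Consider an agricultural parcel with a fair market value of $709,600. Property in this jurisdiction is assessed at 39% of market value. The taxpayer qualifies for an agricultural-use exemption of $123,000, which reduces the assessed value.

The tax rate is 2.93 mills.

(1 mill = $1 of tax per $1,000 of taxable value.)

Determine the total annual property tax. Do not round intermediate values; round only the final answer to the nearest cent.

Assessed value = $709,600 × 0.39 = $276,744
Taxable value = $276,744 − $123,000 = $153,744
Tax = $153,744 × 0.00293 = $450.46992

$450.47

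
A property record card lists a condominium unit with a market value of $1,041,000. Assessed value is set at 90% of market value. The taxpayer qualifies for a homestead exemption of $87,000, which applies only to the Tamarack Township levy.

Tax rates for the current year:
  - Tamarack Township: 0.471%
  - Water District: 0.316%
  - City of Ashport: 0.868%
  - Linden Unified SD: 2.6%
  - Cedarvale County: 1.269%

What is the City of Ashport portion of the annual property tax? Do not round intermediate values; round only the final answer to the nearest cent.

Assessed value = $1,041,000 × 0.9 = $936,900
City of Ashport taxable value = $936,900 (exemption does not apply)
City of Ashport levy = $936,900 × 0.00868 = $8,132.292

$8,132.29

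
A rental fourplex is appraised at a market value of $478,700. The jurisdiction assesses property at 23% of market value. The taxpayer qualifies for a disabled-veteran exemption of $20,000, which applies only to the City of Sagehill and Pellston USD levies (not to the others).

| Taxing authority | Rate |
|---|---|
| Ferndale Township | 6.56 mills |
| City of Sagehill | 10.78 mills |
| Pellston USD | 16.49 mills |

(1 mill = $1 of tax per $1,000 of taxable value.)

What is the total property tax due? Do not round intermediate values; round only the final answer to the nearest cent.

Assessed value = $478,700 × 0.23 = $110,101
Ferndale Township: $110,101 × 0.00656 = $722.26256
City of Sagehill: ($110,101 − $20,000) × 0.01078 = $90,101 × 0.01078 = $971.28878
Pellston USD: ($110,101 − $20,000) × 0.01649 = $90,101 × 0.01649 = $1,485.76549
Total = $3,179.31683

$3,179.32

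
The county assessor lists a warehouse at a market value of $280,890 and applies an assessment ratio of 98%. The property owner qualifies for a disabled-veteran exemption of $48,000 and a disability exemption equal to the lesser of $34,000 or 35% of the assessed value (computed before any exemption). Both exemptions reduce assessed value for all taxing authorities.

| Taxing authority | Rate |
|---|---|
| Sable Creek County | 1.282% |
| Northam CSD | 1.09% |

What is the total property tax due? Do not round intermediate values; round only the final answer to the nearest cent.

$4,584.42

Assessed value = $280,890 × 0.98 = $275,272.2
Disability exemption = min($34,000, 35% × $275,272.2) = min($34,000, $96,345.27) = $34,000 (dollar cap binds)
Taxable value = $275,272.2 − $48,000 − $34,000 = $193,272.2
Sable Creek County: $193,272.2 × 0.01282 = $2,477.749604
Northam CSD: $193,272.2 × 0.0109 = $2,106.66698
Total = $4,584.416584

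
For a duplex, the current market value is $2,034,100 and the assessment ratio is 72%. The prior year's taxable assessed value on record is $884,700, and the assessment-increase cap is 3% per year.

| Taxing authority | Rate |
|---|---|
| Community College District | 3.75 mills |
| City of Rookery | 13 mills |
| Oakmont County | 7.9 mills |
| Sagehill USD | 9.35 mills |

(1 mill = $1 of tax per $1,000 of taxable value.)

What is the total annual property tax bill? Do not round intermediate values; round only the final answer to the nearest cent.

$30,982.19

Uncapped assessed value = $2,034,100 × 0.72 = $1,464,552
Cap limit = $884,700 × 1.03 = $911,241
Taxable assessed value = min($1,464,552, $911,241) = $911,241 (cap binds)
Community College District: $911,241 × 0.00375 = $3,417.15375
City of Rookery: $911,241 × 0.013 = $11,846.133
Oakmont County: $911,241 × 0.0079 = $7,198.8039
Sagehill USD: $911,241 × 0.00935 = $8,520.10335
Total = $30,982.194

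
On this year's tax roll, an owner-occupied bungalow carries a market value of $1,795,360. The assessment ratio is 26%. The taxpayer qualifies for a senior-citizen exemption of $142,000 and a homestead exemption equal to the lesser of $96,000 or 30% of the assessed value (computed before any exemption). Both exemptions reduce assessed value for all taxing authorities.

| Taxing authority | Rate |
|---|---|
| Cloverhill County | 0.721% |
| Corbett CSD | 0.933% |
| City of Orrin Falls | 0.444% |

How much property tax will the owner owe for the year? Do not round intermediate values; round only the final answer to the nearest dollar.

$4,800

Assessed value = $1,795,360 × 0.26 = $466,793.6
Homestead exemption = min($96,000, 30% × $466,793.6) = min($96,000, $140,038.08) = $96,000 (dollar cap binds)
Taxable value = $466,793.6 − $142,000 − $96,000 = $228,793.6
Cloverhill County: $228,793.6 × 0.00721 = $1,649.601856
Corbett CSD: $228,793.6 × 0.00933 = $2,134.644288
City of Orrin Falls: $228,793.6 × 0.00444 = $1,015.843584
Total = $4,800.089728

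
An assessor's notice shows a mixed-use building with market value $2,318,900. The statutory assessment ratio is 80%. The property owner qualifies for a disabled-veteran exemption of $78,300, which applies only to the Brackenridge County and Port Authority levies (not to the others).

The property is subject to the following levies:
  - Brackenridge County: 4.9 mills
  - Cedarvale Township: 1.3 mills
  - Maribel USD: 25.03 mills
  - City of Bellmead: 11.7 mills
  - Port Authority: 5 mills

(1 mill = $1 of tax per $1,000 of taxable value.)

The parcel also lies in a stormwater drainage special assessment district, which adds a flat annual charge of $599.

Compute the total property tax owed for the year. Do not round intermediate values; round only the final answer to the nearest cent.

Assessed value = $2,318,900 × 0.8 = $1,855,120
Brackenridge County: ($1,855,120 − $78,300) × 0.0049 = $1,776,820 × 0.0049 = $8,706.418
Cedarvale Township: $1,855,120 × 0.0013 = $2,411.656
Maribel USD: $1,855,120 × 0.02503 = $46,433.6536
City of Bellmead: $1,855,120 × 0.0117 = $21,704.904
Port Authority: ($1,855,120 − $78,300) × 0.005 = $1,776,820 × 0.005 = $8,884.1
Levies subtotal = $88,140.7316
Total = $88,140.7316 + $599 = $88,739.7316

$88,739.73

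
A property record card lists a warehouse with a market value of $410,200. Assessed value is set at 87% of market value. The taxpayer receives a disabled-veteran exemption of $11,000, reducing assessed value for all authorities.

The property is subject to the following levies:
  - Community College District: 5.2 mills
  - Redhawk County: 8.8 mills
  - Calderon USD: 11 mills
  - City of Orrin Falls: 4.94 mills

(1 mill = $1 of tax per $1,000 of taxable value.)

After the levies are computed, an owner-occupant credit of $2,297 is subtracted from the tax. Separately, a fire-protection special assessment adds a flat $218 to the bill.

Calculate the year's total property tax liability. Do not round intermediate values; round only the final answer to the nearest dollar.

Assessed value = $410,200 × 0.87 = $356,874
Taxable value = $356,874 − $11,000 = $345,874
Community College District: $345,874 × 0.0052 = $1,798.5448
Redhawk County: $345,874 × 0.0088 = $3,043.6912
Calderon USD: $345,874 × 0.011 = $3,804.614
City of Orrin Falls: $345,874 × 0.00494 = $1,708.61756
Levies subtotal = $10,355.46756
After credit = $10,355.46756 − $2,297 = $8,058.46756
Total = $8,058.46756 + $218 = $8,276.46756

$8,276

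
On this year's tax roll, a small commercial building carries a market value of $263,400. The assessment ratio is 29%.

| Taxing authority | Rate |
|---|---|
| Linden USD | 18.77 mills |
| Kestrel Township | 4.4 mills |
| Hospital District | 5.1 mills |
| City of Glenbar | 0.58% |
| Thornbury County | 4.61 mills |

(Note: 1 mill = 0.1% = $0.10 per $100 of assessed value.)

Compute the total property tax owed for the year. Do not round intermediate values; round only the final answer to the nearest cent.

$2,954.61

Assessed value = $263,400 × 0.29 = $76,386
Linden USD: $76,386 × 0.01877 = $1,433.76522
Kestrel Township: $76,386 × 0.0044 = $336.0984
Hospital District: $76,386 × 0.0051 = $389.5686
City of Glenbar: $76,386 × 0.0058 = $443.0388
Thornbury County: $76,386 × 0.00461 = $352.13946
Total = $2,954.61048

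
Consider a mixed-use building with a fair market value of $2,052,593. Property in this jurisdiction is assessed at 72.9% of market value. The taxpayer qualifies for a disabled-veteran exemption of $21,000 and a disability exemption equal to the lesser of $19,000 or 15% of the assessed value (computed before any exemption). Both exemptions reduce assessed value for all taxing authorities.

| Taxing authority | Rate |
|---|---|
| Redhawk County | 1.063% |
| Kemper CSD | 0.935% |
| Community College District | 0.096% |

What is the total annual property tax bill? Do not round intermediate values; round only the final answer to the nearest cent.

$30,495.77

Assessed value = $2,052,593 × 0.729 = $1,496,340.297
Disability exemption = min($19,000, 15% × $1,496,340.297) = min($19,000, $224,451.04455) = $19,000 (dollar cap binds)
Taxable value = $1,496,340.297 − $21,000 − $19,000 = $1,456,340.297
Redhawk County: $1,456,340.297 × 0.01063 = $15,480.89735711
Kemper CSD: $1,456,340.297 × 0.00935 = $13,616.78177695
Community College District: $1,456,340.297 × 0.00096 = $1,398.08668512
Total = $30,495.76581918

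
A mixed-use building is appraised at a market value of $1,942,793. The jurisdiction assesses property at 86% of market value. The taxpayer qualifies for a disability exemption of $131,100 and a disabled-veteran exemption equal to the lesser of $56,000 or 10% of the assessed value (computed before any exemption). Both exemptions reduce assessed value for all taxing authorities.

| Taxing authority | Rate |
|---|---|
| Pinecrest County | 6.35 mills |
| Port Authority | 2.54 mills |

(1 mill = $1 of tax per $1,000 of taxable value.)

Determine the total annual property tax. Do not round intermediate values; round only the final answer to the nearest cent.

Assessed value = $1,942,793 × 0.86 = $1,670,801.98
Disabled-veteran exemption = min($56,000, 10% × $1,670,801.98) = min($56,000, $167,080.198) = $56,000 (dollar cap binds)
Taxable value = $1,670,801.98 − $131,100 − $56,000 = $1,483,701.98
Pinecrest County: $1,483,701.98 × 0.00635 = $9,421.507573
Port Authority: $1,483,701.98 × 0.00254 = $3,768.6030292
Total = $13,190.1106022

$13,190.11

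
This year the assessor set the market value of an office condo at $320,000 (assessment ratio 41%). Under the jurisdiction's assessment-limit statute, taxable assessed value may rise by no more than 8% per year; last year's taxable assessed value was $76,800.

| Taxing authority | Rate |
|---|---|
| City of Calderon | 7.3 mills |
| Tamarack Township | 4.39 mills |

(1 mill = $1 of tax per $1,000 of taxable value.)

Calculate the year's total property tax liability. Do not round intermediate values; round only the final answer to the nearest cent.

Uncapped assessed value = $320,000 × 0.41 = $131,200
Cap limit = $76,800 × 1.08 = $82,944
Taxable assessed value = min($131,200, $82,944) = $82,944 (cap binds)
City of Calderon: $82,944 × 0.0073 = $605.4912
Tamarack Township: $82,944 × 0.00439 = $364.12416
Total = $969.61536

$969.62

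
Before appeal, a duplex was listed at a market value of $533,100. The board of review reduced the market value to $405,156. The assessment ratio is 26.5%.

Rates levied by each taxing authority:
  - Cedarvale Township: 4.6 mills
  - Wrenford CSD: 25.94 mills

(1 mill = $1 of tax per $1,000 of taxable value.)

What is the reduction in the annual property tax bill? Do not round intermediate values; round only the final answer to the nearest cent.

$1,035.46

Old assessed value = $533,100 × 0.265 = $141,271.5
New assessed value = $405,156 × 0.265 = $107,366.34
Combined rate = 0.0046 + 0.02594 = 0.03054
Old tax = $141,271.5 × 0.03054 = $4,314.43161
New tax = $107,366.34 × 0.03054 = $3,278.9680236
Reduction = $4,314.43161 − $3,278.9680236 = $1,035.4635864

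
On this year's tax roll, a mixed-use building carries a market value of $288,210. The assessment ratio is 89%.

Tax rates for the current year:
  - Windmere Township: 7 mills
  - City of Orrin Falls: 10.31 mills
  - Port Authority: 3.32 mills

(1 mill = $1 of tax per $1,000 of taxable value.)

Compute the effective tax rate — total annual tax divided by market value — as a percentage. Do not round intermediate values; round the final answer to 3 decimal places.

1.836%

Assessed value = $288,210 × 0.89 = $256,506.9
Windmere Township: $256,506.9 × 0.007 = $1,795.5483
City of Orrin Falls: $256,506.9 × 0.01031 = $2,644.586139
Port Authority: $256,506.9 × 0.00332 = $851.602908
Total tax = $5,291.737347
Effective rate = $5,291.737347 ÷ $288,210 = 1.836% of market value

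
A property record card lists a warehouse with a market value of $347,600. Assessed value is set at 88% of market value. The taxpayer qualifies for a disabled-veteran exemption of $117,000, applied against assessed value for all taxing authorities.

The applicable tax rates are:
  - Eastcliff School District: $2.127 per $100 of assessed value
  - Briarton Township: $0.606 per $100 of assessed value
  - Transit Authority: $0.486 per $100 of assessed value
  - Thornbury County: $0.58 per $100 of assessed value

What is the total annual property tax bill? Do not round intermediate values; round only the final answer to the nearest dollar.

$7,176

Assessed value = $347,600 × 0.88 = $305,888
Taxable value = $305,888 − $117,000 = $188,888
Eastcliff School District: $188,888 × 0.02127 = $4,017.64776
Briarton Township: $188,888 × 0.00606 = $1,144.66128
Transit Authority: $188,888 × 0.00486 = $917.99568
Thornbury County: $188,888 × 0.0058 = $1,095.5504
Total = $4,017.64776 + $1,144.66128 + $917.99568 + $1,095.5504 = $7,175.85512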